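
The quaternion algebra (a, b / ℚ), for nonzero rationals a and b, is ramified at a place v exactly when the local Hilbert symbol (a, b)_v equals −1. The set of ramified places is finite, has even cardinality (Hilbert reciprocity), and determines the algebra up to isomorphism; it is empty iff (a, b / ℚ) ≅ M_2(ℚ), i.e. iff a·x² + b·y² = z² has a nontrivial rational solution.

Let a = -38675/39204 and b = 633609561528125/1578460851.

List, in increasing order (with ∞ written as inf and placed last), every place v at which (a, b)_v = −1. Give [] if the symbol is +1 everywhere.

(a, b) ≡ (-1547, 95095) mod (ℚ^×)²; places V = {2, 3, 5, 7, 11, 13, 17, 19, ∞}.
(a,b)_13: α=1, u≡6; β=3, v≡9 (mod 13); (6|13)=-1, (9|13)=+1; sign (−1)^0·-1^3·+1^1 = -1.
(a,b)_19: α=0, u≡4; β=1, v≡18 (mod 19); (4|19)=+1, (18|19)=-1; sign (−1)^0·+1^1·-1^0 = +1.
(a,b)_∞: sgn(-1547)=−, sgn(95095)=+, so +1.
(a,b)_2: α=-2, β=0; u≡5, v≡7 (mod 8); ε(u)ε(v)=0·1, αω(v)=-2·0, βω(u)=0·1; sum ≡ 0  ⇒  +1.
(a,b)_3: α=-4, u≡1; β=-4, v≡1 (mod 3); (1|3)=+1, (1|3)=+1; sign (−1)^0·+1^-4·+1^-4 = +1.
(a,b)_7: α=1, u≡3; β=5, v≡6 (mod 7); (3|7)=-1, (6|7)=-1; sign (−1)^1·-1^5·-1^1 = -1.
(a,b)_17: α=1, u≡10; β=2, v≡5 (mod 17); (10|17)=-1, (5|17)=-1; sign (−1)^0·-1^2·-1^1 = -1.
(a,b)_5: α=2, u≡2; β=5, v≡4 (mod 5); (2|5)=-1, (4|5)=+1; sign (−1)^0·-1^5·+1^2 = -1.
(a,b)_11: α=-2, u≡9; β=-7, v≡7 (mod 11); (9|11)=+1, (7|11)=-1; sign (−1)^0·+1^-7·-1^-2 = +1.
|Ram(-1547, 95095)| = 4, even; anisotropic at {5, 7, 13, 17}.

[5, 7, 13, 17]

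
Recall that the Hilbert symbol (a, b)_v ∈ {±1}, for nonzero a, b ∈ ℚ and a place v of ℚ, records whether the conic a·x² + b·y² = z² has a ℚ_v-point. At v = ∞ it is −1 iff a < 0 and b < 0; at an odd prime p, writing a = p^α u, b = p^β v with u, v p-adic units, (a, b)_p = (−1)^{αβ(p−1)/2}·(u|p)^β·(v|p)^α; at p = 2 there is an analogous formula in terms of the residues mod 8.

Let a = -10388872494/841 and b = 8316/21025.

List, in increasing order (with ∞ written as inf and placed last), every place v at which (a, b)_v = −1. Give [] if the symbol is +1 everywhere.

[3, 11]

(a, b) ≡ (-286, 231) mod (ℚ^×)²; places V = {2, 3, 5, 7, 11, 13, 29, 41, ∞}.
(a,b)_3: α=2, u≡2; β=3, v≡2 (mod 3); (2|3)=-1, (2|3)=-1; sign (−1)^0·-1^3·-1^2 = -1.
(a,b)_7: α=4, u≡2; β=1, v≡3 (mod 7); (2|7)=+1, (3|7)=-1; sign (−1)^0·+1^1·-1^4 = +1.
(a,b)_5: α=0, u≡1; β=-2, v≡1 (mod 5); (1|5)=+1, (1|5)=+1; sign (−1)^0·+1^-2·+1^0 = +1.
(a,b)_11: α=1, u≡8; β=1, v≡2 (mod 11); (8|11)=-1, (2|11)=-1; sign (−1)^1·-1^1·-1^1 = -1.
(a,b)_41: α=2, u≡4; β=0, v≡6 (mod 41); (4|41)=+1, (6|41)=-1; sign (−1)^0·+1^0·-1^2 = +1.
(a,b)_13: α=1, u≡1; β=0, v≡12 (mod 13); (1|13)=+1, (12|13)=+1; sign (−1)^0·+1^0·+1^1 = +1.
(a,b)_29: α=-2, u≡13; β=-2, v≡9 (mod 29); (13|29)=+1, (9|29)=+1; sign (−1)^0·+1^-2·+1^-2 = +1.
(a,b)_2: α=1, β=2; u≡1, v≡7 (mod 8); ε(u)ε(v)=0·1, αω(v)=1·0, βω(u)=2·0; sum ≡ 0  ⇒  +1.
(a,b)_∞: sgn(-286)=−, sgn(231)=+, so +1.
Ram(-286, 231) = {3, 11}; no ℚ_3-point on the conic.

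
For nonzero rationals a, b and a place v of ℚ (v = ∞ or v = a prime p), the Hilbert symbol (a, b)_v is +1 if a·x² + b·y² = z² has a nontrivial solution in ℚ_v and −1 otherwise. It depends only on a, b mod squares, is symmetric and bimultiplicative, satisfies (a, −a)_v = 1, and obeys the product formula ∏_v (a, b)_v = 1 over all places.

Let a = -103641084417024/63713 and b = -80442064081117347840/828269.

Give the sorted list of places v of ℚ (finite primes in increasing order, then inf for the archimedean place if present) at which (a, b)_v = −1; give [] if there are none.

(a, b) ≡ (-1621477, -113390) mod (ℚ^×)²; places V = {2, 3, 5, 7, 11, 13, 17, 23, 29, ∞}.
(a,b)_2: α=10, β=15; u≡3, v≡1 (mod 8); ε(u)ε(v)=1·0, αω(v)=10·0, βω(u)=15·1; sum ≡ 1  ⇒  -1.
(a,b)_∞: sgn(-1621477)=−, sgn(-113390)=−, so -1.
(a,b)_13: α=-3, u≡5; β=-4, v≡1 (mod 13); (5|13)=-1, (1|13)=+1; sign (−1)^0·-1^-4·+1^-3 = +1.
(a,b)_11: α=3, u≡5; β=4, v≡4 (mod 11); (5|11)=+1, (4|11)=+1; sign (−1)^0·+1^4·+1^3 = +1.
(a,b)_5: α=0, u≡2; β=1, v≡3 (mod 5); (2|5)=-1, (3|5)=-1; sign (−1)^0·-1^1·-1^0 = -1.
(a,b)_7: α=4, u≡6; β=6, v≡6 (mod 7); (6|7)=-1, (6|7)=-1; sign (−1)^0·-1^6·-1^4 = +1.
(a,b)_3: α=4, u≡2; β=6, v≡1 (mod 3); (2|3)=-1, (1|3)=+1; sign (−1)^0·-1^6·+1^4 = +1.
(a,b)_23: α=1, u≡21; β=1, v≡5 (mod 23); (21|23)=-1, (5|23)=-1; sign (−1)^1·-1^1·-1^1 = -1.
(a,b)_17: α=1, u≡6; β=1, v≡5 (mod 17); (6|17)=-1, (5|17)=-1; sign (−1)^0·-1^1·-1^1 = +1.
(a,b)_29: α=-1, u≡28; β=-1, v≡22 (mod 29); (28|29)=+1, (22|29)=+1; sign (−1)^0·+1^-1·+1^-1 = +1.
|Ram(-1621477, -113390)| = 4, even; anisotropic at {2, 5, 23, ∞}.

[2, 5, 23, inf]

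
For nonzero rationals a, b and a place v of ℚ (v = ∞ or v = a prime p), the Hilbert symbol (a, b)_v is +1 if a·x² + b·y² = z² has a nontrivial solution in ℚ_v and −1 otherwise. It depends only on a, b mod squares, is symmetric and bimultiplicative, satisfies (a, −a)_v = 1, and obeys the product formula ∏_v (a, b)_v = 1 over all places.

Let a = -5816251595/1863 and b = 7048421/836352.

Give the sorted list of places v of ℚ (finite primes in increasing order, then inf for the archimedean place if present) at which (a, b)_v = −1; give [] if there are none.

(a, b) ≡ (-657685, 87) mod (ℚ^×)²; places V = {2, 3, 5, 7, 11, 17, 19, 23, 29, 41, 43, ∞}.
(a,b)_43: α=1, u≡15; β=0, v≡38 (mod 43); (15|43)=+1, (38|43)=+1; sign (−1)^0·+1^0·+1^1 = +1.
(a,b)_11: α=2, u≡3; β=-2, v≡7 (mod 11); (3|11)=+1, (7|11)=-1; sign (−1)^0·+1^-2·-1^2 = +1.
(a,b)_19: α=1, u≡14; β=0, v≡1 (mod 19); (14|19)=-1, (1|19)=+1; sign (−1)^0·-1^0·+1^1 = +1.
(a,b)_41: α=2, u≡2; β=0, v≡31 (mod 41); (2|41)=+1, (31|41)=+1; sign (−1)^0·+1^0·+1^2 = +1.
(a,b)_2: α=0, β=-8; u≡3, v≡7 (mod 8); ε(u)ε(v)=1·1, αω(v)=0·0, βω(u)=-8·1; sum ≡ 1  ⇒  -1.
(a,b)_23: α=-1, u≡17; β=0, v≡16 (mod 23); (17|23)=-1, (16|23)=+1; sign (−1)^0·-1^0·+1^-1 = +1.
(a,b)_∞: sgn(-657685)=−, sgn(87)=+, so +1.
(a,b)_5: α=1, u≡2; β=0, v≡3 (mod 5); (2|5)=-1, (3|5)=-1; sign (−1)^0·-1^0·-1^1 = -1.
(a,b)_7: α=1, u≡6; β=0, v≡5 (mod 7); (6|7)=-1, (5|7)=-1; sign (−1)^0·-1^0·-1^1 = -1.
(a,b)_17: α=0, u≡14; β=2, v≡15 (mod 17); (14|17)=-1, (15|17)=+1; sign (−1)^0·-1^2·+1^0 = +1.
(a,b)_3: α=-4, u≡2; β=-3, v≡2 (mod 3); (2|3)=-1, (2|3)=-1; sign (−1)^0·-1^-3·-1^-4 = -1.
(a,b)_29: α=0, u≡9; β=3, v≡11 (mod 29); (9|29)=+1, (11|29)=-1; sign (−1)^0·+1^3·-1^0 = +1.
(-657685, 87 / ℚ) ramifies at {2, 3, 5, 7}: a division algebra.

[2, 3, 5, 7]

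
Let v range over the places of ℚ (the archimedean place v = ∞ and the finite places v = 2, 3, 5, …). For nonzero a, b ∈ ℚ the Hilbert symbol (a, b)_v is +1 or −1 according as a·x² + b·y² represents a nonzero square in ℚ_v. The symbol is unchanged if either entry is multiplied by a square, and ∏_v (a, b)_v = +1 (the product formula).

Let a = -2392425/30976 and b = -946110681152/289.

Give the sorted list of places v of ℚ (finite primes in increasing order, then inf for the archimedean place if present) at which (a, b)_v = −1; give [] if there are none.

[2, 7, 41, inf]

Mod squares: a ≡ -217, b ≡ -313937. Check v ∈ {∞, 2, 3, 5, 7, 11, 13, 17, 19, 31, 41}.
v=13: a=13^0·(≡3), b=13^1·(≡8) mod 13; (3|13)=+1, (8|13)=-1; (−1)^{0·1·6}·(+1)^1·(-1)^0 = +1.
v=31: a=31^1·(≡11), b=31^3·(≡5) mod 31; (11|31)=-1, (5|31)=+1; (−1)^{1·3·15}·(-1)^3·(+1)^1 = +1.
v=∞: -217 < 0 and -313937 < 0  ⇒  (a,b)_∞ = -1.
v=19: a=19^0·(≡6), b=19^1·(≡5) mod 19; (6|19)=+1, (5|19)=+1; (−1)^{0·1·9}·(+1)^1·(+1)^0 = +1.
v=3: a=3^2·(≡2), b=3^0·(≡1) mod 3; (2|3)=-1, (1|3)=+1; (−1)^{2·0·1}·(-1)^0·(+1)^2 = +1.
v=2: v_2(a)=-8, v_2(b)=6; units ≡ 7, 7 (mod 8); ε·ε+αω+βω = 1·1+-8·0+6·0 ≡ 1  ⇒  (a,b)_2 = -1.
v=7: a=7^3·(≡4), b=7^2·(≡6) mod 7; (4|7)=+1, (6|7)=-1; (−1)^{3·2·3}·(+1)^2·(-1)^3 = -1.
v=11: a=11^-2·(≡3), b=11^0·(≡4) mod 11; (3|11)=+1, (4|11)=+1; (−1)^{-2·0·5}·(+1)^0·(+1)^-2 = +1.
v=5: a=5^2·(≡3), b=5^0·(≡2) mod 5; (3|5)=-1, (2|5)=-1; (−1)^{2·0·2}·(-1)^0·(-1)^2 = +1.
v=41: a=41^0·(≡14), b=41^1·(≡37) mod 41; (14|41)=-1, (37|41)=+1; (−1)^{0·1·20}·(-1)^1·(+1)^0 = -1.
v=17: a=17^0·(≡1), b=17^-2·(≡8) mod 17; (1|17)=+1, (8|17)=+1; (−1)^{0·-2·8}·(+1)^-2·(+1)^0 = +1.
|Ram(-217, -313937)| = 4, even; anisotropic at {2, 7, 41, ∞}.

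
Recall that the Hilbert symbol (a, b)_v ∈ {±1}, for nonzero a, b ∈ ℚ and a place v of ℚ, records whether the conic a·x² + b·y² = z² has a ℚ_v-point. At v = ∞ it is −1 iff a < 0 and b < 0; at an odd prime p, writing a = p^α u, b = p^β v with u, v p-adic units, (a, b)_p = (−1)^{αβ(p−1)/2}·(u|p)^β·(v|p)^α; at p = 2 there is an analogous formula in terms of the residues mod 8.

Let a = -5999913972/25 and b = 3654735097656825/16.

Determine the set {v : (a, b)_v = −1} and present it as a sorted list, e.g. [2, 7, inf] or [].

Mod squares: a ≡ -64077, b ≡ 83793. Check v ∈ {∞, 2, 3, 5, 7, 13, 17, 31, 53}.
v=7: a=7^0·(≡1), b=7^2·(≡5) mod 7; (1|7)=+1, (5|7)=-1; (−1)^{0·2·3}·(+1)^2·(-1)^0 = +1.
v=3: a=3^5·(≡1), b=3^7·(≡1) mod 3; (1|3)=+1, (1|3)=+1; (−1)^{5·7·1}·(+1)^7·(+1)^5 = -1.
v=17: a=17^2·(≡8), b=17^3·(≡2) mod 17; (8|17)=+1, (2|17)=+1; (−1)^{2·3·8}·(+1)^3·(+1)^2 = +1.
v=13: a=13^1·(≡7), b=13^2·(≡11) mod 13; (7|13)=-1, (11|13)=-1; (−1)^{1·2·6}·(-1)^2·(-1)^1 = -1.
v=31: a=31^1·(≡25), b=31^1·(≡17) mod 31; (25|31)=+1, (17|31)=-1; (−1)^{1·1·15}·(+1)^1·(-1)^1 = +1.
v=2: v_2(a)=2, v_2(b)=-4; units ≡ 3, 1 (mod 8); ε·ε+αω+βω = 1·0+2·0+-4·1 ≡ 0  ⇒  (a,b)_2 = +1.
v=53: a=53^1·(≡47), b=53^1·(≡36) mod 53; (47|53)=+1, (36|53)=+1; (−1)^{1·1·26}·(+1)^1·(+1)^1 = +1.
v=5: a=5^-2·(≡3), b=5^2·(≡3) mod 5; (3|5)=-1, (3|5)=-1; (−1)^{-2·2·2}·(-1)^2·(-1)^-2 = +1.
v=∞: -64077 < 0 and 83793 > 0  ⇒  (a,b)_∞ = +1.
(-64077, 83793 / ℚ) ramifies at {3, 13}: a division algebra.

[3, 13]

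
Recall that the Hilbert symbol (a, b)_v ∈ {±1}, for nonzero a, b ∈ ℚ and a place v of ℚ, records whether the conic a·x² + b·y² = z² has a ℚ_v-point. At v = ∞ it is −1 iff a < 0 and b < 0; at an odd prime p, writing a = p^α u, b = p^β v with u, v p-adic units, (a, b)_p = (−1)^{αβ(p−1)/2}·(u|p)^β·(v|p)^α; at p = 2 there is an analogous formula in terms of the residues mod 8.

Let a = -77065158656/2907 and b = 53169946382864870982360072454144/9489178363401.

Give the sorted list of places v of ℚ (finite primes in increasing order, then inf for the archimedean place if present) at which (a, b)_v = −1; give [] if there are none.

Mod squares: a ≡ -379822483, b ≡ 1189. Check v ∈ {∞, 2, 3, 7, 11, 17, 19, 23, 29, 41, 43}.
v=17: a=17^-1·(≡3), b=17^-6·(≡13) mod 17; (3|17)=-1, (13|17)=+1; (−1)^{-1·-6·8}·(-1)^-6·(+1)^-1 = +1.
v=7: a=7^0·(≡2), b=7^6·(≡6) mod 7; (2|7)=+1, (6|7)=-1; (−1)^{0·6·3}·(+1)^6·(-1)^0 = +1.
v=43: a=43^1·(≡20), b=43^2·(≡33) mod 43; (20|43)=-1, (33|43)=-1; (−1)^{1·2·21}·(-1)^2·(-1)^1 = -1.
v=29: a=29^1·(≡4), b=29^3·(≡17) mod 29; (4|29)=+1, (17|29)=-1; (−1)^{1·3·14}·(+1)^3·(-1)^1 = -1.
v=19: a=19^-1·(≡2), b=19^-2·(≡1) mod 19; (2|19)=-1, (1|19)=+1; (−1)^{-1·-2·9}·(-1)^-2·(+1)^-1 = +1.
v=3: a=3^-2·(≡2), b=3^-2·(≡1) mod 3; (2|3)=-1, (1|3)=+1; (−1)^{-2·-2·1}·(-1)^-2·(+1)^-2 = +1.
v=11: a=11^0·(≡3), b=11^-2·(≡5) mod 11; (3|11)=+1, (5|11)=+1; (−1)^{0·-2·5}·(+1)^-2·(+1)^0 = +1.
v=2: v_2(a)=16, v_2(b)=38; units ≡ 5, 5 (mod 8); ε·ε+αω+βω = 0·0+16·1+38·1 ≡ 0  ⇒  (a,b)_2 = +1.
v=∞: -379822483 < 0 and 1189 > 0  ⇒  (a,b)_∞ = +1.
v=23: a=23^1·(≡2), b=23^2·(≡13) mod 23; (2|23)=+1, (13|23)=+1; (−1)^{1·2·11}·(+1)^2·(+1)^1 = +1.
v=41: a=41^1·(≡17), b=41^3·(≡38) mod 41; (17|41)=-1, (38|41)=-1; (−1)^{1·3·20}·(-1)^3·(-1)^1 = +1.
Ram(-379822483, 1189) = {29, 43}; no ℚ_29-point on the conic.

[29, 43]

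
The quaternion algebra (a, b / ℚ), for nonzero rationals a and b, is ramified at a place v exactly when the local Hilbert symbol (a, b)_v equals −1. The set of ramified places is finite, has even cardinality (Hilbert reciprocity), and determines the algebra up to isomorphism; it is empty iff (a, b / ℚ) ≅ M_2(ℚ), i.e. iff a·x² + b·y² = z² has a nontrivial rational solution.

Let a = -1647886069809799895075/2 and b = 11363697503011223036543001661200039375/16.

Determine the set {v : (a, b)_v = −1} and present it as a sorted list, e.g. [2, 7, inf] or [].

Mod squares: a ≡ -168646, b ≡ 2150687. Check v ∈ {∞, 2, 3, 5, 7, 11, 13, 17, 31, 37, 43, 53}.
v=43: a=43^1·(≡29), b=43^2·(≡32) mod 43; (29|43)=-1, (32|43)=-1; (−1)^{1·2·21}·(-1)^2·(-1)^1 = -1.
v=17: a=17^2·(≡6), b=17^3·(≡7) mod 17; (6|17)=-1, (7|17)=-1; (−1)^{2·3·8}·(-1)^3·(-1)^2 = -1.
v=53: a=53^3·(≡31), b=53^5·(≡18) mod 53; (31|53)=-1, (18|53)=-1; (−1)^{3·5·26}·(-1)^5·(-1)^3 = +1.
v=37: a=37^1·(≡12), b=37^2·(≡10) mod 37; (12|37)=+1, (10|37)=+1; (−1)^{1·2·18}·(+1)^2·(+1)^1 = +1.
v=31: a=31^2·(≡2), b=31^3·(≡22) mod 31; (2|31)=+1, (22|31)=-1; (−1)^{2·3·15}·(+1)^3·(-1)^2 = +1.
v=13: a=13^2·(≡12), b=13^4·(≡2) mod 13; (12|13)=+1, (2|13)=-1; (−1)^{2·4·6}·(+1)^4·(-1)^2 = +1.
v=∞: -168646 < 0 and 2150687 > 0  ⇒  (a,b)_∞ = +1.
v=11: a=11^2·(≡8), b=11^3·(≡4) mod 11; (8|11)=-1, (4|11)=+1; (−1)^{2·3·5}·(-1)^3·(+1)^2 = -1.
v=7: a=7^2·(≡3), b=7^3·(≡2) mod 7; (3|7)=-1, (2|7)=+1; (−1)^{2·3·3}·(-1)^3·(+1)^2 = -1.
v=3: a=3^0·(≡2), b=3^2·(≡2) mod 3; (2|3)=-1, (2|3)=-1; (−1)^{0·2·1}·(-1)^2·(-1)^0 = +1.
v=5: a=5^2·(≡1), b=5^4·(≡3) mod 5; (1|5)=+1, (3|5)=-1; (−1)^{2·4·2}·(+1)^4·(-1)^2 = +1.
v=2: v_2(a)=-1, v_2(b)=-4; units ≡ 5, 7 (mod 8); ε·ε+αω+βω = 0·1+-1·0+-4·1 ≡ 0  ⇒  (a,b)_2 = +1.
Ram(-168646, 2150687) = {7, 11, 17, 43}; no ℚ_7-point on the conic.

[7, 11, 17, 43]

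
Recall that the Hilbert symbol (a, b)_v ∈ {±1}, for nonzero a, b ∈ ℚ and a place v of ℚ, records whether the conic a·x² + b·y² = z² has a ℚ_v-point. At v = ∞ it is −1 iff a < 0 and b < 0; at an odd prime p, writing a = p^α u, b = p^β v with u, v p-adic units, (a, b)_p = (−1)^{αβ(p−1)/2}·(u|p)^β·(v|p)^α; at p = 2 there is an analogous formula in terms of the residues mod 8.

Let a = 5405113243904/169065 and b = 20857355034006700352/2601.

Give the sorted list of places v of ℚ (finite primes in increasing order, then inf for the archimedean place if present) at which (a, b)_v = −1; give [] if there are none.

(a, b) ≡ (13585, 437) mod (ℚ^×)²; places V = {2, 3, 5, 11, 13, 17, 19, 23, ∞}.
(a,b)_17: α=-2, u≡9; β=-2, v≡14 (mod 17); (9|17)=+1, (14|17)=-1; sign (−1)^0·+1^-2·-1^-2 = +1.
(a,b)_5: α=-1, u≡3; β=0, v≡2 (mod 5); (3|5)=-1, (2|5)=-1; sign (−1)^0·-1^0·-1^-1 = -1.
(a,b)_11: α=1, u≡3; β=2, v≡6 (mod 11); (3|11)=+1, (6|11)=-1; sign (−1)^0·+1^2·-1^1 = -1.
(a,b)_2: α=8, β=6; u≡1, v≡5 (mod 8); ε(u)ε(v)=0·0, αω(v)=8·1, βω(u)=6·0; sum ≡ 0  ⇒  +1.
(a,b)_23: α=4, u≡11; β=5, v≡14 (mod 23); (11|23)=-1, (14|23)=-1; sign (−1)^0·-1^5·-1^4 = -1.
(a,b)_3: α=-2, u≡1; β=-2, v≡2 (mod 3); (1|3)=+1, (2|3)=-1; sign (−1)^0·+1^-2·-1^-2 = +1.
(a,b)_13: α=-1, u≡2; β=2, v≡7 (mod 13); (2|13)=-1, (7|13)=-1; sign (−1)^0·-1^2·-1^-1 = -1.
(a,b)_∞: sgn(13585)=+, sgn(437)=+, so +1.
(a,b)_19: α=3, u≡12; β=5, v≡16 (mod 19); (12|19)=-1, (16|19)=+1; sign (−1)^1·-1^5·+1^3 = +1.
Ram(13585, 437) = {5, 11, 13, 23}; no ℚ_5-point on the conic.

[5, 11, 13, 23]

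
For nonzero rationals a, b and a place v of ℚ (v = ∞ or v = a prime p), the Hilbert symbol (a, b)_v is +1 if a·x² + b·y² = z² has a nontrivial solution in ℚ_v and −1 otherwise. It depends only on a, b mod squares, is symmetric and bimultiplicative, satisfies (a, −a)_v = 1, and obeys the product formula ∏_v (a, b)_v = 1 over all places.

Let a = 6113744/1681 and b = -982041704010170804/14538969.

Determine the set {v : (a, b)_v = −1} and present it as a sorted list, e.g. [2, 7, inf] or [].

[7, 17, 19, 47]

Mod squares: a ≡ 2261, b ≡ -132514949. Check v ∈ {∞, 2, 3, 7, 11, 13, 17, 19, 29, 31, 41, 43, 47}.
v=41: a=41^-2·(≡29), b=41^-2·(≡34) mod 41; (29|41)=-1, (34|41)=-1; (−1)^{-2·-2·20}·(-1)^-2·(-1)^-2 = +1.
v=3: a=3^0·(≡2), b=3^-2·(≡1) mod 3; (2|3)=-1, (1|3)=+1; (−1)^{0·-2·1}·(-1)^-2·(+1)^0 = +1.
v=29: a=29^0·(≡7), b=29^1·(≡20) mod 29; (7|29)=+1, (20|29)=+1; (−1)^{0·1·14}·(+1)^1·(+1)^0 = +1.
v=43: a=43^0·(≡1), b=43^3·(≡17) mod 43; (1|43)=+1, (17|43)=+1; (−1)^{0·3·21}·(+1)^3·(+1)^0 = +1.
v=∞: 2261 > 0 and -132514949 < 0  ⇒  (a,b)_∞ = +1.
v=19: a=19^1·(≡16), b=19^1·(≡17) mod 19; (16|19)=+1, (17|19)=+1; (−1)^{1·1·9}·(+1)^1·(+1)^1 = -1.
v=13: a=13^2·(≡9), b=13^2·(≡7) mod 13; (9|13)=+1, (7|13)=-1; (−1)^{2·2·6}·(+1)^2·(-1)^2 = +1.
v=7: a=7^1·(≡2), b=7^3·(≡4) mod 7; (2|7)=+1, (4|7)=+1; (−1)^{1·3·3}·(+1)^3·(+1)^1 = -1.
v=31: a=31^0·(≡29), b=31^-2·(≡7) mod 31; (29|31)=-1, (7|31)=+1; (−1)^{0·-2·15}·(-1)^-2·(+1)^0 = +1.
v=47: a=47^0·(≡10), b=47^1·(≡3) mod 47; (10|47)=-1, (3|47)=+1; (−1)^{0·1·23}·(-1)^1·(+1)^0 = -1.
v=11: a=11^0·(≡6), b=11^2·(≡3) mod 11; (6|11)=-1, (3|11)=+1; (−1)^{0·2·5}·(-1)^2·(+1)^0 = +1.
v=2: v_2(a)=4, v_2(b)=2; units ≡ 5, 3 (mod 8); ε·ε+αω+βω = 0·1+4·1+2·1 ≡ 0  ⇒  (a,b)_2 = +1.
v=17: a=17^1·(≡10), b=17^1·(≡15) mod 17; (10|17)=-1, (15|17)=+1; (−1)^{1·1·8}·(-1)^1·(+1)^1 = -1.
|Ram(2261, -132514949)| = 4, even; anisotropic at {7, 17, 19, 47}.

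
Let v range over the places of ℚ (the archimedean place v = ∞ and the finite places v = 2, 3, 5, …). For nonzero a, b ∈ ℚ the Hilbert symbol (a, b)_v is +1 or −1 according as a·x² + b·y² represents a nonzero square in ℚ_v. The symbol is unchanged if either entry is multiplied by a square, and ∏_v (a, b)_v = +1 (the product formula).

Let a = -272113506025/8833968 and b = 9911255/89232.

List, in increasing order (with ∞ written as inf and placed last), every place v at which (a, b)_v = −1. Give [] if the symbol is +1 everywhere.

[5, 11]

Mod squares: a ≡ -3, b ≡ 3135. Check v ∈ {∞, 2, 3, 5, 11, 13, 17, 19}.
v=13: a=13^-2·(≡10), b=13^-2·(≡2) mod 13; (10|13)=+1, (2|13)=-1; (−1)^{-2·-2·6}·(+1)^-2·(-1)^-2 = +1.
v=3: a=3^-3·(≡2), b=3^-1·(≡1) mod 3; (2|3)=-1, (1|3)=+1; (−1)^{-3·-1·1}·(-1)^-1·(+1)^-3 = +1.
v=5: a=5^2·(≡3), b=5^1·(≡3) mod 5; (3|5)=-1, (3|5)=-1; (−1)^{2·1·2}·(-1)^1·(-1)^2 = -1.
v=2: v_2(a)=-4, v_2(b)=-4; units ≡ 5, 7 (mod 8); ε·ε+αω+βω = 0·1+-4·0+-4·1 ≡ 0  ⇒  (a,b)_2 = +1.
v=17: a=17^4·(≡14), b=17^2·(≡11) mod 17; (14|17)=-1, (11|17)=-1; (−1)^{4·2·8}·(-1)^2·(-1)^4 = +1.
v=∞: -3 < 0 and 3135 > 0  ⇒  (a,b)_∞ = +1.
v=19: a=19^4·(≡16), b=19^3·(≡12) mod 19; (16|19)=+1, (12|19)=-1; (−1)^{4·3·9}·(+1)^3·(-1)^4 = +1.
v=11: a=11^-2·(≡2), b=11^-1·(≡7) mod 11; (2|11)=-1, (7|11)=-1; (−1)^{-2·-1·5}·(-1)^-1·(-1)^-2 = -1.
(-3, 3135 / ℚ) ramifies at {5, 11}: a division algebra.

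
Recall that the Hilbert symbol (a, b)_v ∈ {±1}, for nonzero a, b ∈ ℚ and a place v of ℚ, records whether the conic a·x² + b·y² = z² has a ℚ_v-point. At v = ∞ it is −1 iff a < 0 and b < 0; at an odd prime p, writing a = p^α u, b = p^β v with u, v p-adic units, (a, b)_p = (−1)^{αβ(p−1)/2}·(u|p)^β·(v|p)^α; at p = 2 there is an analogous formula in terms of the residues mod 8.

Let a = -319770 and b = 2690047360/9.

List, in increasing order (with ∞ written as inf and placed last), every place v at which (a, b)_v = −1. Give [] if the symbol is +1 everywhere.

[2, 5, 11, 17]

Mod squares: a ≡ -35530, b ≡ 248710. Check v ∈ {∞, 2, 3, 5, 7, 11, 13, 17, 19}.
v=5: a=5^1·(≡1), b=5^1·(≡3) mod 5; (1|5)=+1, (3|5)=-1; (−1)^{1·1·2}·(+1)^1·(-1)^1 = -1.
v=13: a=13^0·(≡4), b=13^2·(≡5) mod 13; (4|13)=+1, (5|13)=-1; (−1)^{0·2·6}·(+1)^2·(-1)^0 = +1.
v=19: a=19^1·(≡4), b=19^1·(≡10) mod 19; (4|19)=+1, (10|19)=-1; (−1)^{1·1·9}·(+1)^1·(-1)^1 = +1.
v=11: a=11^1·(≡3), b=11^1·(≡9) mod 11; (3|11)=+1, (9|11)=+1; (−1)^{1·1·5}·(+1)^1·(+1)^1 = -1.
v=2: v_2(a)=1, v_2(b)=7; units ≡ 3, 3 (mod 8); ε·ε+αω+βω = 1·1+1·1+7·1 ≡ 1  ⇒  (a,b)_2 = -1.
v=7: a=7^0·(≡4), b=7^1·(≡6) mod 7; (4|7)=+1, (6|7)=-1; (−1)^{0·1·3}·(+1)^1·(-1)^0 = +1.
v=17: a=17^1·(≡9), b=17^1·(≡12) mod 17; (9|17)=+1, (12|17)=-1; (−1)^{1·1·8}·(+1)^1·(-1)^1 = -1.
v=3: a=3^2·(≡2), b=3^-2·(≡1) mod 3; (2|3)=-1, (1|3)=+1; (−1)^{2·-2·1}·(-1)^-2·(+1)^2 = +1.
v=∞: -35530 < 0 and 248710 > 0  ⇒  (a,b)_∞ = +1.
|Ram(-35530, 248710)| = 4, even; anisotropic at {2, 5, 11, 17}.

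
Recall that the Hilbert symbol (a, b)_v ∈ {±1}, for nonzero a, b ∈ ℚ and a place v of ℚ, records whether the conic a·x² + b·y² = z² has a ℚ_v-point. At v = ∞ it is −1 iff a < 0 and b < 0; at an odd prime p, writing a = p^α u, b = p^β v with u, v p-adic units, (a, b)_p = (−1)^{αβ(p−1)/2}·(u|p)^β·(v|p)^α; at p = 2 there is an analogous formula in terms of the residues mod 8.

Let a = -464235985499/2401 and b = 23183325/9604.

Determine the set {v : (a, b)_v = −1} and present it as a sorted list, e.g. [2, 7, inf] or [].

[19, 37]

Mod squares: a ≡ -5291, b ≡ 103037. Check v ∈ {∞, 2, 3, 5, 7, 11, 13, 17, 19, 29, 37}.
v=∞: -5291 < 0 and 103037 > 0  ⇒  (a,b)_∞ = +1.
v=5: a=5^0·(≡1), b=5^2·(≡2) mod 5; (1|5)=+1, (2|5)=-1; (−1)^{0·2·2}·(+1)^2·(-1)^0 = +1.
v=37: a=37^1·(≡29), b=37^0·(≡20) mod 37; (29|37)=-1, (20|37)=-1; (−1)^{1·0·18}·(-1)^0·(-1)^1 = -1.
v=29: a=29^2·(≡25), b=29^1·(≡8) mod 29; (25|29)=+1, (8|29)=-1; (−1)^{2·1·14}·(+1)^1·(-1)^2 = +1.
v=3: a=3^0·(≡1), b=3^2·(≡2) mod 3; (1|3)=+1, (2|3)=-1; (−1)^{0·2·1}·(+1)^2·(-1)^0 = +1.
v=2: v_2(a)=0, v_2(b)=-2; units ≡ 5, 5 (mod 8); ε·ε+αω+βω = 0·0+0·1+-2·1 ≡ 0  ⇒  (a,b)_2 = +1.
v=17: a=17^2·(≡2), b=17^1·(≡15) mod 17; (2|17)=+1, (15|17)=+1; (−1)^{2·1·8}·(+1)^1·(+1)^2 = +1.
v=11: a=11^1·(≡3), b=11^1·(≡8) mod 11; (3|11)=+1, (8|11)=-1; (−1)^{1·1·5}·(+1)^1·(-1)^1 = +1.
v=19: a=19^2·(≡15), b=19^1·(≡10) mod 19; (15|19)=-1, (10|19)=-1; (−1)^{2·1·9}·(-1)^1·(-1)^2 = -1.
v=13: a=13^1·(≡10), b=13^0·(≡10) mod 13; (10|13)=+1, (10|13)=+1; (−1)^{1·0·6}·(+1)^0·(+1)^1 = +1.
v=7: a=7^-4·(≡1), b=7^-4·(≡1) mod 7; (1|7)=+1, (1|7)=+1; (−1)^{-4·-4·3}·(+1)^-4·(+1)^-4 = +1.
|Ram(-5291, 103037)| = 2, even; anisotropic at {19, 37}.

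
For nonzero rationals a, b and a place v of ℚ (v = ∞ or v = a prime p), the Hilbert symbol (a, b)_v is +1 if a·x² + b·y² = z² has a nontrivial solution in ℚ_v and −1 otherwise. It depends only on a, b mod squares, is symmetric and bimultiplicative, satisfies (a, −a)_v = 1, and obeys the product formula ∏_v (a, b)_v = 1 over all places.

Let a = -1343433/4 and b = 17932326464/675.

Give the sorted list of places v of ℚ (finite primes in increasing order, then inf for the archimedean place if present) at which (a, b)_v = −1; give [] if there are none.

[2, 3, 13, 19, 23, 37]

(a, b) ≡ (-27417, 840577803) mod (ℚ^×)²; places V = {2, 3, 5, 7, 13, 19, 23, 31, 37, 43, ∞}.
(a,b)_13: α=1, u≡12; β=1, v≡5 (mod 13); (12|13)=+1, (5|13)=-1; sign (−1)^0·+1^1·-1^1 = -1.
(a,b)_5: α=0, u≡3; β=-2, v≡2 (mod 5); (3|5)=-1, (2|5)=-1; sign (−1)^0·-1^-2·-1^0 = +1.
(a,b)_3: α=1, u≡2; β=-3, v≡2 (mod 3); (2|3)=-1, (2|3)=-1; sign (−1)^1·-1^-3·-1^1 = -1.
(a,b)_19: α=1, u≡17; β=1, v≡1 (mod 19); (17|19)=+1, (1|19)=+1; sign (−1)^1·+1^1·+1^1 = -1.
(a,b)_31: α=0, u≡19; β=1, v≡17 (mod 31); (19|31)=+1, (17|31)=-1; sign (−1)^0·+1^1·-1^0 = +1.
(a,b)_7: α=2, u≡4; β=0, v≡1 (mod 7); (4|7)=+1, (1|7)=+1; sign (−1)^0·+1^0·+1^2 = +1.
(a,b)_37: α=1, u≡34; β=1, v≡23 (mod 37); (34|37)=+1, (23|37)=-1; sign (−1)^0·+1^1·-1^1 = -1.
(a,b)_43: α=0, u≡4; β=1, v≡37 (mod 43); (4|43)=+1, (37|43)=-1; sign (−1)^0·+1^1·-1^0 = +1.
(a,b)_∞: sgn(-27417)=−, sgn(840577803)=+, so +1.
(a,b)_2: α=-2, β=6; u≡7, v≡3 (mod 8); ε(u)ε(v)=1·1, αω(v)=-2·1, βω(u)=6·0; sum ≡ 1  ⇒  -1.
(a,b)_23: α=0, u≡5; β=1, v≡5 (mod 23); (5|23)=-1, (5|23)=-1; sign (−1)^0·-1^1·-1^0 = -1.
(-27417, 840577803 / ℚ) ramifies at {2, 3, 13, 19, 23, 37}: a division algebra.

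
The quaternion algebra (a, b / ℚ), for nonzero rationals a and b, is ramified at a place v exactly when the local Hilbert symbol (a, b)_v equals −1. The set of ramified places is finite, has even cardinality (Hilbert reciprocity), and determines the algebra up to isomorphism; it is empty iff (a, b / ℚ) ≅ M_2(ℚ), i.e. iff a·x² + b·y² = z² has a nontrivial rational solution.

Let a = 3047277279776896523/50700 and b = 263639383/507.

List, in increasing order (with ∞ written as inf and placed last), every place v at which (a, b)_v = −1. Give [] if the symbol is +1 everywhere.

[7, 19]

(a, b) ≡ (969, 21) mod (ℚ^×)²; places V = {2, 3, 5, 7, 13, 17, 19, ∞}.
(a,b)_13: α=-2, u≡6; β=-2, v≡11 (mod 13); (6|13)=-1, (11|13)=-1; sign (−1)^0·-1^-2·-1^-2 = +1.
(a,b)_7: α=4, u≡3; β=1, v≡6 (mod 7); (3|7)=-1, (6|7)=-1; sign (−1)^0·-1^1·-1^4 = -1.
(a,b)_19: α=7, u≡10; β=4, v≡8 (mod 19); (10|19)=-1, (8|19)=-1; sign (−1)^0·-1^4·-1^7 = -1.
(a,b)_2: α=-2, β=0; u≡1, v≡5 (mod 8); ε(u)ε(v)=0·0, αω(v)=-2·1, βω(u)=0·0; sum ≡ 0  ⇒  +1.
(a,b)_5: α=-2, u≡1; β=0, v≡4 (mod 5); (1|5)=+1, (4|5)=+1; sign (−1)^0·+1^0·+1^-2 = +1.
(a,b)_17: α=5, u≡6; β=2, v≡8 (mod 17); (6|17)=-1, (8|17)=+1; sign (−1)^0·-1^2·+1^5 = +1.
(a,b)_3: α=-1, u≡2; β=-1, v≡1 (mod 3); (2|3)=-1, (1|3)=+1; sign (−1)^1·-1^-1·+1^-1 = +1.
(a,b)_∞: sgn(969)=+, sgn(21)=+, so +1.
|Ram(969, 21)| = 2, even; anisotropic at {7, 19}.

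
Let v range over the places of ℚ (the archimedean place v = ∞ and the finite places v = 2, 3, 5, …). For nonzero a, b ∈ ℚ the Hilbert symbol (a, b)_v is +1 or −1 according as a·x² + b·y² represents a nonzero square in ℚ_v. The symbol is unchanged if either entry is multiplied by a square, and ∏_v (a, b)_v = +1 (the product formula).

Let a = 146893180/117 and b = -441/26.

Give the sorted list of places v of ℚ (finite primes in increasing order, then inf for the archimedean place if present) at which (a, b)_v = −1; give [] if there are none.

[19, 23]

Mod squares: a ≡ 198835, b ≡ -26. Check v ∈ {∞, 2, 3, 5, 7, 13, 19, 23}.
v=13: a=13^-1·(≡2), b=13^-1·(≡7) mod 13; (2|13)=-1, (7|13)=-1; (−1)^{-1·-1·6}·(-1)^-1·(-1)^-1 = +1.
v=7: a=7^5·(≡5), b=7^2·(≡1) mod 7; (5|7)=-1, (1|7)=+1; (−1)^{5·2·3}·(-1)^2·(+1)^5 = +1.
v=5: a=5^1·(≡3), b=5^0·(≡4) mod 5; (3|5)=-1, (4|5)=+1; (−1)^{1·0·2}·(-1)^0·(+1)^1 = +1.
v=∞: 198835 > 0 and -26 < 0  ⇒  (a,b)_∞ = +1.
v=23: a=23^1·(≡10), b=23^0·(≡14) mod 23; (10|23)=-1, (14|23)=-1; (−1)^{1·0·11}·(-1)^0·(-1)^1 = -1.
v=3: a=3^-2·(≡1), b=3^2·(≡1) mod 3; (1|3)=+1, (1|3)=+1; (−1)^{-2·2·1}·(+1)^2·(+1)^-2 = +1.
v=19: a=19^1·(≡2), b=19^0·(≡13) mod 19; (2|19)=-1, (13|19)=-1; (−1)^{1·0·9}·(-1)^0·(-1)^1 = -1.
v=2: v_2(a)=2, v_2(b)=-1; units ≡ 3, 3 (mod 8); ε·ε+αω+βω = 1·1+2·1+-1·1 ≡ 0  ⇒  (a,b)_2 = +1.
Ram(198835, -26) = {19, 23}; no ℚ_19-point on the conic.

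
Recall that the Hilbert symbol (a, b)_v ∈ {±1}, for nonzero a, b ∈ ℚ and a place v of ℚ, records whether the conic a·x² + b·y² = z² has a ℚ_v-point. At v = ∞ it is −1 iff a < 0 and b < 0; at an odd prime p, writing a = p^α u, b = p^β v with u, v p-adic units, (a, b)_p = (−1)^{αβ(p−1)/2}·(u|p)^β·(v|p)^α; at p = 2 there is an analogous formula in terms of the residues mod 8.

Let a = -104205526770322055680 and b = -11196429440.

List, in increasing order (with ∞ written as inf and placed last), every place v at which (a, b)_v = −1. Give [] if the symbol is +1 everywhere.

[2, 5, 43, inf]

Mod squares: a ≡ -1330, b ≡ -9890. Check v ∈ {∞, 2, 5, 7, 19, 23, 43}.
v=19: a=19^5·(≡17), b=19^2·(≡9) mod 19; (17|19)=+1, (9|19)=+1; (−1)^{5·2·9}·(+1)^2·(+1)^5 = +1.
v=5: a=5^1·(≡4), b=5^1·(≡2) mod 5; (4|5)=+1, (2|5)=-1; (−1)^{1·1·2}·(+1)^1·(-1)^1 = -1.
v=∞: -1330 < 0 and -9890 < 0  ⇒  (a,b)_∞ = -1.
v=7: a=7^5·(≡3), b=7^2·(≡4) mod 7; (3|7)=-1, (4|7)=+1; (−1)^{5·2·3}·(-1)^2·(+1)^5 = +1.
v=23: a=23^2·(≡18), b=23^1·(≡22) mod 23; (18|23)=+1, (22|23)=-1; (−1)^{2·1·11}·(+1)^1·(-1)^2 = +1.
v=2: v_2(a)=9, v_2(b)=7; units ≡ 7, 7 (mod 8); ε·ε+αω+βω = 1·1+9·0+7·0 ≡ 1  ⇒  (a,b)_2 = -1.
v=43: a=43^2·(≡27), b=43^1·(≡34) mod 43; (27|43)=-1, (34|43)=-1; (−1)^{2·1·21}·(-1)^1·(-1)^2 = -1.
|Ram(-1330, -9890)| = 4, even; anisotropic at {2, 5, 43, ∞}.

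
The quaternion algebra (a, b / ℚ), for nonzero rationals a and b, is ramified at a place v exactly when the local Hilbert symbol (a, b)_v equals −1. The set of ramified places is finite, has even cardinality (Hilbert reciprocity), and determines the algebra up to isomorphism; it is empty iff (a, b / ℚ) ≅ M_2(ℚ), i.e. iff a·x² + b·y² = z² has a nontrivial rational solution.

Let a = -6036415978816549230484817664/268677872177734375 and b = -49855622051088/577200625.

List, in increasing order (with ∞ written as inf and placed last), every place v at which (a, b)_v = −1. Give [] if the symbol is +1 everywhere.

(a, b) ≡ (-3689, -17) mod (ℚ^×)²; places V = {2, 3, 5, 7, 17, 19, 29, 31, 37, ∞}.
(a,b)_31: α=-7, u≡7; β=-4, v≡14 (mod 31); (7|31)=+1, (14|31)=+1; sign (−1)^0·+1^-4·+1^-7 = +1.
(a,b)_∞: sgn(-3689)=−, sgn(-17)=−, so -1.
(a,b)_17: α=3, u≡4; β=1, v≡16 (mod 17); (4|17)=+1, (16|17)=+1; sign (−1)^0·+1^1·+1^3 = +1.
(a,b)_19: α=4, u≡17; β=2, v≡14 (mod 19); (17|19)=+1, (14|19)=-1; sign (−1)^0·+1^2·-1^4 = +1.
(a,b)_7: α=3, u≡6; β=2, v≡4 (mod 7); (6|7)=-1, (4|7)=+1; sign (−1)^0·-1^2·+1^3 = +1.
(a,b)_2: α=8, β=4; u≡7, v≡7 (mod 8); ε(u)ε(v)=1·1, αω(v)=8·0, βω(u)=4·0; sum ≡ 1  ⇒  -1.
(a,b)_5: α=-10, u≡1; β=-4, v≡2 (mod 5); (1|5)=+1, (2|5)=-1; sign (−1)^0·+1^-4·-1^-10 = +1.
(a,b)_37: α=4, u≡28; β=2, v≡29 (mod 37); (28|37)=+1, (29|37)=-1; sign (−1)^0·+1^2·-1^4 = +1.
(a,b)_3: α=4, u≡1; β=2, v≡1 (mod 3); (1|3)=+1, (1|3)=+1; sign (−1)^0·+1^2·+1^4 = +1.
(a,b)_29: α=4, u≡13; β=2, v≡3 (mod 29); (13|29)=+1, (3|29)=-1; sign (−1)^0·+1^2·-1^4 = +1.
|Ram(-3689, -17)| = 2, even; anisotropic at {2, ∞}.

[2, inf]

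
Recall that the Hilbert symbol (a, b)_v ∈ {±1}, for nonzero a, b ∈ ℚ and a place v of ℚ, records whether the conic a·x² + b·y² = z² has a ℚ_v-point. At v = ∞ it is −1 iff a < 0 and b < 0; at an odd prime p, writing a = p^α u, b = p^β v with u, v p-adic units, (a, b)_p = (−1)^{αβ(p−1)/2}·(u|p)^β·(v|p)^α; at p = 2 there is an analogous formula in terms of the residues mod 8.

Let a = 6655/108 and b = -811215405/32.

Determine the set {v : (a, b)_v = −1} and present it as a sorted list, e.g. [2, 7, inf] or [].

Mod squares: a ≡ 165, b ≡ -20030010. Check v ∈ {∞, 2, 3, 5, 7, 11, 13, 23, 29}.
v=2: v_2(a)=-2, v_2(b)=-5; units ≡ 5, 3 (mod 8); ε·ε+αω+βω = 0·1+-2·1+-5·1 ≡ 1  ⇒  (a,b)_2 = -1.
v=3: a=3^-3·(≡1), b=3^5·(≡1) mod 3; (1|3)=+1, (1|3)=+1; (−1)^{-3·5·1}·(+1)^5·(+1)^-3 = -1.
v=∞: 165 > 0 and -20030010 < 0  ⇒  (a,b)_∞ = +1.
v=23: a=23^0·(≡12), b=23^1·(≡9) mod 23; (12|23)=+1, (9|23)=+1; (−1)^{0·1·11}·(+1)^1·(+1)^0 = +1.
v=11: a=11^3·(≡3), b=11^1·(≡6) mod 11; (3|11)=+1, (6|11)=-1; (−1)^{3·1·5}·(+1)^1·(-1)^3 = +1.
v=13: a=13^0·(≡3), b=13^1·(≡4) mod 13; (3|13)=+1, (4|13)=+1; (−1)^{0·1·6}·(+1)^1·(+1)^0 = +1.
v=7: a=7^0·(≡4), b=7^1·(≡1) mod 7; (4|7)=+1, (1|7)=+1; (−1)^{0·1·3}·(+1)^1·(+1)^0 = +1.
v=5: a=5^1·(≡2), b=5^1·(≡2) mod 5; (2|5)=-1, (2|5)=-1; (−1)^{1·1·2}·(-1)^1·(-1)^1 = +1.
v=29: a=29^0·(≡20), b=29^1·(≡26) mod 29; (20|29)=+1, (26|29)=-1; (−1)^{0·1·14}·(+1)^1·(-1)^0 = +1.
Ram(165, -20030010) = {2, 3}; no ℚ_2-point on the conic.

[2, 3]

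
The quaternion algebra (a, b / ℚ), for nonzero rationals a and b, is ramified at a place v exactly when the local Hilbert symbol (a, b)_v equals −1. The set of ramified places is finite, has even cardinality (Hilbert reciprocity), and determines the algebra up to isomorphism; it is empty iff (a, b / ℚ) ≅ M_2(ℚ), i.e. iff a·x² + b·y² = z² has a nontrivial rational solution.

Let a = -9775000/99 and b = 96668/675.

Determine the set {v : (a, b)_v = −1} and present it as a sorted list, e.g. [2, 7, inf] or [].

(a, b) ≡ (-43010, 429) mod (ℚ^×)²; places V = {2, 3, 5, 11, 13, 17, 23, ∞}.
(a,b)_5: α=5, u≡3; β=-2, v≡4 (mod 5); (3|5)=-1, (4|5)=+1; sign (−1)^0·-1^-2·+1^5 = +1.
(a,b)_17: α=1, u≡3; β=0, v≡9 (mod 17); (3|17)=-1, (9|17)=+1; sign (−1)^0·-1^0·+1^1 = +1.
(a,b)_11: α=-1, u≡2; β=1, v≡8 (mod 11); (2|11)=-1, (8|11)=-1; sign (−1)^1·-1^1·-1^-1 = -1.
(a,b)_∞: sgn(-43010)=−, sgn(429)=+, so +1.
(a,b)_13: α=0, u≡8; β=3, v≡8 (mod 13); (8|13)=-1, (8|13)=-1; sign (−1)^0·-1^3·-1^0 = -1.
(a,b)_23: α=1, u≡9; β=0, v≡20 (mod 23); (9|23)=+1, (20|23)=-1; sign (−1)^0·+1^0·-1^1 = -1.
(a,b)_2: α=3, β=2; u≡7, v≡5 (mod 8); ε(u)ε(v)=1·0, αω(v)=3·1, βω(u)=2·0; sum ≡ 1  ⇒  -1.
(a,b)_3: α=-2, u≡1; β=-3, v≡2 (mod 3); (1|3)=+1, (2|3)=-1; sign (−1)^0·+1^-3·-1^-2 = +1.
(-43010, 429 / ℚ) ramifies at {2, 11, 13, 23}: a division algebra.

[2, 11, 13, 23]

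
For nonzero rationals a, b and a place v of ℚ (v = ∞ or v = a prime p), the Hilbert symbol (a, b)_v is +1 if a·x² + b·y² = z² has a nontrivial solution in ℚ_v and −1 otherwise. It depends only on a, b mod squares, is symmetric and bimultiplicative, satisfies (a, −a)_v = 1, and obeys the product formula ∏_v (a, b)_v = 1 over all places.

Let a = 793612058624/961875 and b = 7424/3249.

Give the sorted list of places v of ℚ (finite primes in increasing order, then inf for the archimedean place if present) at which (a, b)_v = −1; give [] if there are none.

[17, 19]

(a, b) ≡ (2261, 29) mod (ℚ^×)²; places V = {2, 3, 5, 7, 11, 17, 19, 29, ∞}.
(a,b)_5: α=-4, u≡1; β=0, v≡1 (mod 5); (1|5)=+1, (1|5)=+1; sign (−1)^0·+1^0·+1^-4 = +1.
(a,b)_29: α=2, u≡9; β=1, v≡24 (mod 29); (9|29)=+1, (24|29)=+1; sign (−1)^0·+1^1·+1^2 = +1.
(a,b)_2: α=16, β=8; u≡5, v≡5 (mod 8); ε(u)ε(v)=0·0, αω(v)=16·1, βω(u)=8·1; sum ≡ 0  ⇒  +1.
(a,b)_3: α=-4, u≡2; β=-2, v≡2 (mod 3); (2|3)=-1, (2|3)=-1; sign (−1)^0·-1^-2·-1^-4 = +1.
(a,b)_17: α=1, u≡12; β=0, v≡6 (mod 17); (12|17)=-1, (6|17)=-1; sign (−1)^0·-1^0·-1^1 = -1.
(a,b)_19: α=-1, u≡17; β=-2, v≡10 (mod 19); (17|19)=+1, (10|19)=-1; sign (−1)^0·+1^-2·-1^-1 = -1.
(a,b)_7: α=1, u≡1; β=0, v≡4 (mod 7); (1|7)=+1, (4|7)=+1; sign (−1)^0·+1^0·+1^1 = +1.
(a,b)_∞: sgn(2261)=+, sgn(29)=+, so +1.
(a,b)_11: α=2, u≡10; β=0, v≡8 (mod 11); (10|11)=-1, (8|11)=-1; sign (−1)^0·-1^0·-1^2 = +1.
Ram(2261, 29) = {17, 19}; no ℚ_17-point on the conic.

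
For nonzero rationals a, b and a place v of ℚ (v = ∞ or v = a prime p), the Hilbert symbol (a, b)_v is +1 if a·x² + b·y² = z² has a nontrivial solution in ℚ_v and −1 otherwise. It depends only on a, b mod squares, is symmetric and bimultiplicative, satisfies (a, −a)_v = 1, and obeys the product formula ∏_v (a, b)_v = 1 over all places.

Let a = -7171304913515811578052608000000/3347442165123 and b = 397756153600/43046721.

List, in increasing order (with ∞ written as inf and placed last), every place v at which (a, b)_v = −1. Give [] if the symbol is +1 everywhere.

Mod squares: a ≡ -554179821, b ≡ 172159. Check v ∈ {∞, 2, 3, 5, 7, 13, 17, 19, 23, 29, 37, 41}.
v=∞: -554179821 < 0 and 172159 > 0  ⇒  (a,b)_∞ = +1.
v=7: a=7^-2·(≡2), b=7^0·(≡2) mod 7; (2|7)=+1, (2|7)=+1; (−1)^{-2·0·3}·(+1)^0·(+1)^-2 = +1.
v=5: a=5^6·(≡1), b=5^2·(≡4) mod 5; (1|5)=+1, (4|5)=+1; (−1)^{6·2·2}·(+1)^2·(+1)^6 = +1.
v=17: a=17^1·(≡2), b=17^1·(≡10) mod 17; (2|17)=+1, (10|17)=-1; (−1)^{1·1·8}·(+1)^1·(-1)^1 = -1.
v=37: a=37^1·(≡7), b=37^0·(≡23) mod 37; (7|37)=+1, (23|37)=-1; (−1)^{1·0·18}·(+1)^0·(-1)^1 = -1.
v=2: v_2(a)=26, v_2(b)=8; units ≡ 3, 7 (mod 8); ε·ε+αω+βω = 1·1+26·0+8·1 ≡ 1  ⇒  (a,b)_2 = -1.
v=29: a=29^1·(≡15), b=29^0·(≡21) mod 29; (15|29)=-1, (21|29)=-1; (−1)^{1·0·14}·(-1)^0·(-1)^1 = -1.
v=3: a=3^-17·(≡1), b=3^-16·(≡1) mod 3; (1|3)=+1, (1|3)=+1; (−1)^{-17·-16·1}·(+1)^-16·(+1)^-17 = +1.
v=19: a=19^5·(≡4), b=19^3·(≡16) mod 19; (4|19)=+1, (16|19)=+1; (−1)^{5·3·9}·(+1)^3·(+1)^5 = -1.
v=13: a=13^3·(≡6), b=13^1·(≡3) mod 13; (6|13)=-1, (3|13)=+1; (−1)^{3·1·6}·(-1)^1·(+1)^3 = -1.
v=23: a=23^-2·(≡2), b=23^0·(≡3) mod 23; (2|23)=+1, (3|23)=+1; (−1)^{-2·0·11}·(+1)^0·(+1)^-2 = +1.
v=41: a=41^3·(≡17), b=41^1·(≡30) mod 41; (17|41)=-1, (30|41)=-1; (−1)^{3·1·20}·(-1)^1·(-1)^3 = +1.
Ram(-554179821, 172159) = {2, 13, 17, 19, 29, 37}; no ℚ_2-point on the conic.

[2, 13, 17, 19, 29, 37]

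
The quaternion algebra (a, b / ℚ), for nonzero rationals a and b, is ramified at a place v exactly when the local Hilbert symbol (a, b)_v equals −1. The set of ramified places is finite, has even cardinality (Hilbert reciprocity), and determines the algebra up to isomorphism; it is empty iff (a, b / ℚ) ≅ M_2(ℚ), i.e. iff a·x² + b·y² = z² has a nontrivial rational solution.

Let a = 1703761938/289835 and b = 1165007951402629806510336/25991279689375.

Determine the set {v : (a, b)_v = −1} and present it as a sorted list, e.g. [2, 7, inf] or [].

[2, 5]

Mod squares: a ≡ 70, b ≡ 7. Check v ∈ {∞, 2, 3, 5, 7, 11, 13, 19, 23, 41, 43, 47}.
v=41: a=41^0·(≡22), b=41^2·(≡12) mod 41; (22|41)=-1, (12|41)=-1; (−1)^{0·2·20}·(-1)^2·(-1)^0 = +1.
v=2: v_2(a)=1, v_2(b)=8; units ≡ 3, 7 (mod 8); ε·ε+αω+βω = 1·1+1·0+8·1 ≡ 1  ⇒  (a,b)_2 = -1.
v=43: a=43^0·(≡42), b=43^2·(≡18) mod 43; (42|43)=-1, (18|43)=-1; (−1)^{0·2·21}·(-1)^2·(-1)^0 = +1.
v=47: a=47^2·(≡26), b=47^2·(≡16) mod 47; (26|47)=-1, (16|47)=+1; (−1)^{2·2·23}·(-1)^2·(+1)^2 = +1.
v=∞: 70 > 0 and 7 > 0  ⇒  (a,b)_∞ = +1.
v=11: a=11^0·(≡3), b=11^-4·(≡7) mod 11; (3|11)=+1, (7|11)=-1; (−1)^{0·-4·5}·(+1)^-4·(-1)^0 = +1.
v=3: a=3^6·(≡1), b=3^8·(≡1) mod 3; (1|3)=+1, (1|3)=+1; (−1)^{6·8·1}·(+1)^8·(+1)^6 = +1.
v=19: a=19^0·(≡2), b=19^2·(≡7) mod 19; (2|19)=-1, (7|19)=+1; (−1)^{0·2·9}·(-1)^2·(+1)^0 = +1.
v=13: a=13^-2·(≡5), b=13^-2·(≡11) mod 13; (5|13)=-1, (11|13)=-1; (−1)^{-2·-2·6}·(-1)^-2·(-1)^-2 = +1.
v=7: a=7^-3·(≡5), b=7^-5·(≡4) mod 7; (5|7)=-1, (4|7)=+1; (−1)^{-3·-5·3}·(-1)^-5·(+1)^-3 = +1.
v=5: a=5^-1·(≡4), b=5^-4·(≡2) mod 5; (4|5)=+1, (2|5)=-1; (−1)^{-1·-4·2}·(+1)^-4·(-1)^-1 = -1.
v=23: a=23^2·(≡18), b=23^4·(≡5) mod 23; (18|23)=+1, (5|23)=-1; (−1)^{2·4·11}·(+1)^4·(-1)^2 = +1.
|Ram(70, 7)| = 2, even; anisotropic at {2, 5}.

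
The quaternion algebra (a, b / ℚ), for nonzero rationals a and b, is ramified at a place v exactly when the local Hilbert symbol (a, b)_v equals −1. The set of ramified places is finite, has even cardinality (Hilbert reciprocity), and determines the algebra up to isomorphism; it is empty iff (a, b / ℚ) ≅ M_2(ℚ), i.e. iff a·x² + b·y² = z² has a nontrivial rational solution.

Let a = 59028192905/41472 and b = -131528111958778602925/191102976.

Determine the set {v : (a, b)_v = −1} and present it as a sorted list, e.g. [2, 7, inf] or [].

(a, b) ≡ (5890, -37) mod (ℚ^×)²; places V = {2, 3, 5, 11, 13, 19, 31, 37, ∞}.
(a,b)_2: α=-9, β=-18; u≡1, v≡3 (mod 8); ε(u)ε(v)=0·1, αω(v)=-9·1, βω(u)=-18·0; sum ≡ 1  ⇒  -1.
(a,b)_∞: sgn(5890)=+, sgn(-37)=−, so +1.
(a,b)_3: α=-4, u≡1; β=-6, v≡2 (mod 3); (1|3)=+1, (2|3)=-1; sign (−1)^0·+1^-6·-1^-4 = +1.
(a,b)_31: α=1, u≡16; β=2, v≡25 (mod 31); (16|31)=+1, (25|31)=+1; sign (−1)^0·+1^2·+1^1 = +1.
(a,b)_11: α=4, u≡9; β=6, v≡8 (mod 11); (9|11)=+1, (8|11)=-1; sign (−1)^0·+1^6·-1^4 = +1.
(a,b)_13: α=0, u≡3; β=2, v≡2 (mod 13); (3|13)=+1, (2|13)=-1; sign (−1)^0·+1^2·-1^0 = +1.
(a,b)_19: α=1, u≡1; β=2, v≡11 (mod 19); (1|19)=+1, (11|19)=+1; sign (−1)^0·+1^2·+1^1 = +1.
(a,b)_5: α=1, u≡3; β=2, v≡3 (mod 5); (3|5)=-1, (3|5)=-1; sign (−1)^0·-1^2·-1^1 = -1.
(a,b)_37: α=2, u≡4; β=3, v≡1 (mod 37); (4|37)=+1, (1|37)=+1; sign (−1)^0·+1^3·+1^2 = +1.
|Ram(5890, -37)| = 2, even; anisotropic at {2, 5}.

[2, 5]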